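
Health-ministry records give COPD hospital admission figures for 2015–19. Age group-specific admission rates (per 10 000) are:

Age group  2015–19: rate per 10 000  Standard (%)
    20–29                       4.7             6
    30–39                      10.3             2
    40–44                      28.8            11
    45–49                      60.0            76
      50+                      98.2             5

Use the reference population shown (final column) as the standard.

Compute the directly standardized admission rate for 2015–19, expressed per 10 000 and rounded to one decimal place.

Standard weights: 0.06, 0.02, 0.11, 0.76, 0.05.
Standardized rate: 0.0600×4.7 + 0.0200×10.3 + 0.1100×28.8 + 0.7600×60.0 + 0.0500×98.2 = 54.1660 per 10 000.

54.2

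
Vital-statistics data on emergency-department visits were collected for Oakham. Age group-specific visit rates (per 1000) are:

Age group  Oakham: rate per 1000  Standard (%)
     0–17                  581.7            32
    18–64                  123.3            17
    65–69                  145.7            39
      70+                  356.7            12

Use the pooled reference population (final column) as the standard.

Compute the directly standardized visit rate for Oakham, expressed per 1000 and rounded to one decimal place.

Standard weights: 0.32, 0.17, 0.39, 0.12.
Standardized rate: 0.3200×581.7 + 0.1700×123.3 + 0.3900×145.7 + 0.1200×356.7 = 306.7320 per 1000.

306.7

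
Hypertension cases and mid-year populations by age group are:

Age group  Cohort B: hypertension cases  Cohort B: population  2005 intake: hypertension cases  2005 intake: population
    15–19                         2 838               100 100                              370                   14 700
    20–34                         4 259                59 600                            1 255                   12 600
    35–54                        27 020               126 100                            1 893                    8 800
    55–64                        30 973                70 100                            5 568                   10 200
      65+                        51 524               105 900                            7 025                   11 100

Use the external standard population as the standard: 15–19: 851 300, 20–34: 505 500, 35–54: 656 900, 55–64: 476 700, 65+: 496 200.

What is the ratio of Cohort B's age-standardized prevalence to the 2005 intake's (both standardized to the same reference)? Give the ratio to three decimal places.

Age-specific rates per 1 000 for Cohort B: 28.352, 71.460, 214.274, 441.840, 486.534.
For the 2005 intake: 25.170, 99.603, 215.114, 545.882, 632.883.
Standard total = 2 986 600; weights = 0.2850, 0.1693, 0.2199, 0.1596, 0.1661.
Cohort B: 0.2850×28.352 + 0.1693×71.460 + 0.2199×214.274 + 0.1596×441.840 + 0.1661×486.534 = 218.6631 per 1 000.
The 2005 intake: 0.2850×25.170 + 0.1693×99.603 + 0.2199×215.114 + 0.1596×545.882 + 0.1661×632.883 = 263.6253 per 1 000.
Ratio = 218.6631 ÷ 263.6253 = 0.82945.

0.829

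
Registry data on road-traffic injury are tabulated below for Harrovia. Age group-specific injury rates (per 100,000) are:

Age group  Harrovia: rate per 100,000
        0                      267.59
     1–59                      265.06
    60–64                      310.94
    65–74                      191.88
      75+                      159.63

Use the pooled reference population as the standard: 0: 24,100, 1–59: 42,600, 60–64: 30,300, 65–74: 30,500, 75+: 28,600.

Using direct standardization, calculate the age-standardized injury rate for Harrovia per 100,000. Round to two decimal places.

Standard total = 156,100; weights = 0.1544, 0.2729, 0.1941, 0.1954, 0.1832.
Standardized rate: 0.1544×267.59 + 0.2729×265.06 + 0.1941×310.94 + 0.1954×191.88 + 0.1832×159.63 = 240.7413 per 100,000.

240.74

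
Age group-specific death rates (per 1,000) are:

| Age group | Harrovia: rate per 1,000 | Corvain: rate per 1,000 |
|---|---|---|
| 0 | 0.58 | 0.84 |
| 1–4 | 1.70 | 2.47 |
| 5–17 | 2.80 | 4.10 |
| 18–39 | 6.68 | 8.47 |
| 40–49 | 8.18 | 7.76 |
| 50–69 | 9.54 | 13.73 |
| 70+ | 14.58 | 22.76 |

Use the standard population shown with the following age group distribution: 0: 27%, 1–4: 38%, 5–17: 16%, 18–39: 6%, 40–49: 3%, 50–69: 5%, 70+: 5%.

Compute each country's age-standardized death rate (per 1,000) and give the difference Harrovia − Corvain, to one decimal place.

Standard weights: 0.27, 0.38, 0.16, 0.06, 0.03, 0.05, 0.05.
Harrovia: 0.2700×0.58 + 0.3800×1.70 + 0.1600×2.80 + 0.0600×6.68 + 0.0300×8.18 + 0.0500×9.54 + 0.0500×14.58 = 3.1028 per 1,000.
Corvain: 0.2700×0.84 + 0.3800×2.47 + 0.1600×4.10 + 0.0600×8.47 + 0.0300×7.76 + 0.0500×13.73 + 0.0500×22.76 = 4.3869 per 1,000.
Difference = 3.1028 − 4.3869 = -1.2841.

-1.3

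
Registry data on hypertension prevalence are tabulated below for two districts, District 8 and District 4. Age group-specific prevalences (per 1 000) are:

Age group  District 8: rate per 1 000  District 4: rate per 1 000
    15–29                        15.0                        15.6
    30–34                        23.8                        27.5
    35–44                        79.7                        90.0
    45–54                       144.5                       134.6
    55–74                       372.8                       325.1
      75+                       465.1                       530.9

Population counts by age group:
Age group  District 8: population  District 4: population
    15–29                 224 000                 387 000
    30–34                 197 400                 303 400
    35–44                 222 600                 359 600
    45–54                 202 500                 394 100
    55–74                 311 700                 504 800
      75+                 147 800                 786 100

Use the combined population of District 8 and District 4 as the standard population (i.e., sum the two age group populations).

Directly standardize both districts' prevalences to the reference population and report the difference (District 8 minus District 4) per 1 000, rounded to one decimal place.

-6.1

Combined standard total = 4 041 000; weights = 0.1512, 0.1239, 0.1441, 0.1476, 0.2021, 0.2311.
District 8: 0.1512×15.0 + 0.1239×23.8 + 0.1441×79.7 + 0.1476×144.5 + 0.2021×372.8 + 0.2311×465.1 = 220.8469 per 1 000.
District 4: 0.1512×15.6 + 0.1239×27.5 + 0.1441×90.0 + 0.1476×134.6 + 0.2021×325.1 + 0.2311×530.9 = 226.9873 per 1 000.
Difference = 220.8469 − 226.9873 = -6.1404.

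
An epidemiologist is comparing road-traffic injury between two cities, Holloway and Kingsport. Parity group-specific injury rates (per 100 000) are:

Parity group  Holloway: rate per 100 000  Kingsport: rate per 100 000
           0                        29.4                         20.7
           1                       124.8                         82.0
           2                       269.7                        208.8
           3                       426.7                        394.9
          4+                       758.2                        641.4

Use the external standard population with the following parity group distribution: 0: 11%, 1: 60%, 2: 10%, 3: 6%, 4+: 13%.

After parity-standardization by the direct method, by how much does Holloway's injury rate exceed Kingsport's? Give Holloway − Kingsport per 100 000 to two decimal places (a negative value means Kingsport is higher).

Standard weights: 0.11, 0.60, 0.10, 0.06, 0.13.
Holloway: 0.1100×29.4 + 0.6000×124.8 + 0.1000×269.7 + 0.0600×426.7 + 0.1300×758.2 = 229.2520 per 100 000.
Kingsport: 0.1100×20.7 + 0.6000×82.0 + 0.1000×208.8 + 0.0600×394.9 + 0.1300×641.4 = 179.4330 per 100 000.
Difference = 229.2520 − 179.4330 = 49.8190.

49.82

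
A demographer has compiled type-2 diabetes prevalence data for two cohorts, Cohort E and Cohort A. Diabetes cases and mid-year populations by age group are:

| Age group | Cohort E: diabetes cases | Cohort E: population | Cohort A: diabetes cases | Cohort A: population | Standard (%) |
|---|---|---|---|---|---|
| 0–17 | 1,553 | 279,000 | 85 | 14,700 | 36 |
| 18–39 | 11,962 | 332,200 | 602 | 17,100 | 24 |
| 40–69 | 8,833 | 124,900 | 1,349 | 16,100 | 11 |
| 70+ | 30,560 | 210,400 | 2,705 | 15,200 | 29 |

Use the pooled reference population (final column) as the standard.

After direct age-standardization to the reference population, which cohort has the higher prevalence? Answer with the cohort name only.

Cohort A

Age-specific rates per 1,000 for Cohort E: 5.566, 36.008, 70.721, 145.247.
For Cohort A: 5.782, 35.205, 83.789, 177.961.
Standard weights: 0.36, 0.24, 0.11, 0.29.
Cohort E: 0.3600×5.566 + 0.2400×36.008 + 0.1100×70.721 + 0.2900×145.247 = 60.5468 per 1,000.
Cohort A: 0.3600×5.782 + 0.2400×35.205 + 0.1100×83.789 + 0.2900×177.961 = 71.3561 per 1,000.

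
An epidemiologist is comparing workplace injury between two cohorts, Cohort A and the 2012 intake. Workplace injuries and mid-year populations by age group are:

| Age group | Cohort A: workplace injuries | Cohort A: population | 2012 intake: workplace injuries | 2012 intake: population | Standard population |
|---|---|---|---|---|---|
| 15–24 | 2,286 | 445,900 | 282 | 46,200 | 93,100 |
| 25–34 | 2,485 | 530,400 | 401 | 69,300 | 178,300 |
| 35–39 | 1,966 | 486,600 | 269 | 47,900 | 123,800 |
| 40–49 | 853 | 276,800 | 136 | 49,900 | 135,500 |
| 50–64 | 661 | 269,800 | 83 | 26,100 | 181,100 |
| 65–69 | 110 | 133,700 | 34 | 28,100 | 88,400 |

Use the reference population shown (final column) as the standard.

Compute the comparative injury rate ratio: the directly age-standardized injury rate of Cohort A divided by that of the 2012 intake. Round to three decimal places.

0.821

Age-specific rates per 10,000 for Cohort A: 51.27, 46.85, 40.40, 30.82, 24.50, 8.23.
For the 2012 intake: 61.04, 57.86, 56.16, 27.25, 31.80, 12.10.
Standard total = 800,200; weights = 0.1163, 0.2228, 0.1547, 0.1693, 0.2263, 0.1105.
Cohort A: 0.1163×51.27 + 0.2228×46.85 + 0.1547×40.40 + 0.1693×30.82 + 0.2263×24.50 + 0.1105×8.23 = 34.3267 per 10,000.
The 2012 intake: 0.1163×61.04 + 0.2228×57.86 + 0.1547×56.16 + 0.1693×27.25 + 0.2263×31.80 + 0.1105×12.10 = 41.8322 per 10,000.
Ratio = 34.3267 ÷ 41.8322 = 0.82058.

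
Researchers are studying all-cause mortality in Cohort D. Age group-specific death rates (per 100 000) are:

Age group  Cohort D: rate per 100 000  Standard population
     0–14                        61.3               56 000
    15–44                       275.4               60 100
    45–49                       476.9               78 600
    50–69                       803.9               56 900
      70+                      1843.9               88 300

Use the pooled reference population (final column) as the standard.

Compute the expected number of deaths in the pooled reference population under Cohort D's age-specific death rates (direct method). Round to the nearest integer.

Expected deaths = Σ (standard pop × age-specific rate ÷ 100 000)
= 56 000×61.3/100 000 + 60 100×275.4/100 000 + 78 600×476.9/100 000 + 56 900×803.9/100 000 + 88 300×1843.9/100 000
= 34.33 + 165.52 + 374.84 + 457.42 + 1628.16 = 2660.27.

2660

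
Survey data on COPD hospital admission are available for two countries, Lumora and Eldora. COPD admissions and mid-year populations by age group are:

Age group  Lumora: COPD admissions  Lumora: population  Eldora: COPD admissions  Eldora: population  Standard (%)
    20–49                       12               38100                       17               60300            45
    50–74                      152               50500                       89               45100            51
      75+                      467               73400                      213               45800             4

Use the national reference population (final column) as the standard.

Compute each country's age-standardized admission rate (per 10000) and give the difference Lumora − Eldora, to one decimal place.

6.1

Age-specific rates per 10000 for Lumora: 3.15, 30.10, 63.62.
For Eldora: 2.82, 19.73, 46.51.
Standard weights: 0.45, 0.51, 0.04.
Lumora: 0.4500×3.15 + 0.5100×30.10 + 0.0400×63.62 = 19.3128 per 10000.
Eldora: 0.4500×2.82 + 0.5100×19.73 + 0.0400×46.51 = 13.1932 per 10000.
Difference = 19.3128 − 13.1932 = 6.1196.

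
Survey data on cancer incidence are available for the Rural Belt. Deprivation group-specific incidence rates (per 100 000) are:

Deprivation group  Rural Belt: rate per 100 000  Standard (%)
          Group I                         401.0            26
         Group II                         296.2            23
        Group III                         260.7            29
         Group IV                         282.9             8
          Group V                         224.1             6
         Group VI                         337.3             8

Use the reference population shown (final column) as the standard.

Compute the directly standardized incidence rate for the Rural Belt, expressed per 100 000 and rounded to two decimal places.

311.05

Standard weights: 0.26, 0.23, 0.29, 0.08, 0.06, 0.08.
Standardized rate: 0.2600×401.0 + 0.2300×296.2 + 0.2900×260.7 + 0.0800×282.9 + 0.0600×224.1 + 0.0800×337.3 = 311.0510 per 100 000.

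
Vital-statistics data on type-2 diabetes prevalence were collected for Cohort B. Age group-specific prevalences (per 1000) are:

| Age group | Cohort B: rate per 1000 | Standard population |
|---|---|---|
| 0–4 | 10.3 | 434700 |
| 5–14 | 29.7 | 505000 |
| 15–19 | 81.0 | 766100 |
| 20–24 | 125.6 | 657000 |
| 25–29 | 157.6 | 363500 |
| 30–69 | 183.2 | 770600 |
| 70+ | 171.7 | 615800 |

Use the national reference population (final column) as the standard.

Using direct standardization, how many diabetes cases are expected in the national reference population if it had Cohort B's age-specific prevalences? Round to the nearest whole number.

Expected diabetes cases = Σ (standard pop × age-specific rate ÷ 1000)
= 434700×10.3/1000 + 505000×29.7/1000 + 766100×81.0/1000 + 657000×125.6/1000 + 363500×157.6/1000 + 770600×183.2/1000 + 615800×171.7/1000
= 4477.41 + 14998.50 + 62054.10 + 82519.20 + 57287.60 + 141173.92 + 105732.86 = 468243.59.

468244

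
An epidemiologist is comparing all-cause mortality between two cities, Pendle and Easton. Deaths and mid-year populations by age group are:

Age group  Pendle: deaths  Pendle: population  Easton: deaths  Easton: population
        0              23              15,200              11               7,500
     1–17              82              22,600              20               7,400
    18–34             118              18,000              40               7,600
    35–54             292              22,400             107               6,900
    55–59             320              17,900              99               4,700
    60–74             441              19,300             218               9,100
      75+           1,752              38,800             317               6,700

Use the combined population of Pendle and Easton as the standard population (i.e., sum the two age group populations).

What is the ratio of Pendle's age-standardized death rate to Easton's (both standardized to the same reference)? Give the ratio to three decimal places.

Age-specific rates per 1,000 for Pendle: 1.513, 3.628, 6.556, 13.036, 17.877, 22.850, 45.155.
For Easton: 1.467, 2.703, 5.263, 15.507, 21.064, 23.956, 47.313.
Combined standard total = 204,100; weights = 0.1112, 0.1470, 0.1254, 0.1436, 0.1107, 0.1391, 0.2229.
Pendle: 0.1112×1.513 + 0.1470×3.628 + 0.1254×6.556 + 0.1436×13.036 + 0.1107×17.877 + 0.1391×22.850 + 0.2229×45.155 = 18.6206 per 1,000.
Easton: 0.1112×1.467 + 0.1470×2.703 + 0.1254×5.263 + 0.1436×15.507 + 0.1107×21.064 + 0.1391×23.956 + 0.2229×47.313 = 19.6601 per 1,000.
Ratio = 18.6206 ÷ 19.6601 = 0.94712.

0.947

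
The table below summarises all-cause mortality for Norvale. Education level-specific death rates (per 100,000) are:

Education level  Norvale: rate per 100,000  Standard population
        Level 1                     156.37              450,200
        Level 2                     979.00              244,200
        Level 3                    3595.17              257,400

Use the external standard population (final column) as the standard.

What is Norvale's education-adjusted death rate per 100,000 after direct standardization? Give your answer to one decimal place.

Standard total = 951,800; weights = 0.4730, 0.2566, 0.2704.
Standardized rate: 0.4730×156.37 + 0.2566×979.00 + 0.2704×3595.17 = 1297.4011 per 100,000.

1297.4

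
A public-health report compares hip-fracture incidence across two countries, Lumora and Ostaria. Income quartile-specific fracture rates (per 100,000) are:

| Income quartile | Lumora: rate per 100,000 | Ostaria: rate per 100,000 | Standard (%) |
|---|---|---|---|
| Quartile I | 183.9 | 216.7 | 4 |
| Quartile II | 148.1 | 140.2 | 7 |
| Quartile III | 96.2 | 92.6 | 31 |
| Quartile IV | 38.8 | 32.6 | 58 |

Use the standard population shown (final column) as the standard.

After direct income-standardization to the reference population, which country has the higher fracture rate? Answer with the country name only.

Standard weights: 0.04, 0.07, 0.31, 0.58.
Lumora: 0.0400×183.9 + 0.0700×148.1 + 0.3100×96.2 + 0.5800×38.8 = 70.0490 per 100,000.
Ostaria: 0.0400×216.7 + 0.0700×140.2 + 0.3100×92.6 + 0.5800×32.6 = 66.0960 per 100,000.

Lumora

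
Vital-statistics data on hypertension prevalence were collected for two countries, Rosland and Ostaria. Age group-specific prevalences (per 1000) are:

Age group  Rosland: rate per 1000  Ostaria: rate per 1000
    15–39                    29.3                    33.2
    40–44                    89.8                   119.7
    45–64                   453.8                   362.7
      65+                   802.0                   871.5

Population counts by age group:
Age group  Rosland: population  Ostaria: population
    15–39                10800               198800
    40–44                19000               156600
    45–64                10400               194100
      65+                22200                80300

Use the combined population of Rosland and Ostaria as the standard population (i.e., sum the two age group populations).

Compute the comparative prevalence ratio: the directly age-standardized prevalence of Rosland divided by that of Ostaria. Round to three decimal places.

1.028

Combined standard total = 692200; weights = 0.3028, 0.2537, 0.2954, 0.1481.
Rosland: 0.3028×29.3 + 0.2537×89.8 + 0.2954×453.8 + 0.1481×802.0 = 284.4803 per 1000.
Ostaria: 0.3028×33.2 + 0.2537×119.7 + 0.2954×362.7 + 0.1481×871.5 = 276.6237 per 1000.
Ratio = 284.4803 ÷ 276.6237 = 1.02840.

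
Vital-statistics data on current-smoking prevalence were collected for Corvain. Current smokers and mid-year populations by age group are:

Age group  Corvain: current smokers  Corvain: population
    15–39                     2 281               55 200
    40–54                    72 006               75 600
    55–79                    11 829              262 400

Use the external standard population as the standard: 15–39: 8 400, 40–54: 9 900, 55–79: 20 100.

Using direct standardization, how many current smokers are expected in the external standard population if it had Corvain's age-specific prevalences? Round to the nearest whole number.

10683

Age-specific rates per 1 000 for Corvain: 41.322, 952.460, 45.080.
Expected current smokers = Σ (standard pop × age-specific rate ÷ 1 000)
= 8 400×41.322/1 000 + 9 900×952.460/1 000 + 20 100×45.080/1 000
= 347.11 + 9429.36 + 906.11 = 10682.57.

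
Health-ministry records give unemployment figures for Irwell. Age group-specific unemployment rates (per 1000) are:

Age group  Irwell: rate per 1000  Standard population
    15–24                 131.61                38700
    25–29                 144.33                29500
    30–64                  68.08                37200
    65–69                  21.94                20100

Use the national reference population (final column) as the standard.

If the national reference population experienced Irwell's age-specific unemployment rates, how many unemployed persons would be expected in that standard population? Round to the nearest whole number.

12325

Expected unemployed persons = Σ (standard pop × age-specific rate ÷ 1000)
= 38700×131.61/1000 + 29500×144.33/1000 + 37200×68.08/1000 + 20100×21.94/1000
= 5093.31 + 4257.73 + 2532.58 + 440.99 = 12324.61.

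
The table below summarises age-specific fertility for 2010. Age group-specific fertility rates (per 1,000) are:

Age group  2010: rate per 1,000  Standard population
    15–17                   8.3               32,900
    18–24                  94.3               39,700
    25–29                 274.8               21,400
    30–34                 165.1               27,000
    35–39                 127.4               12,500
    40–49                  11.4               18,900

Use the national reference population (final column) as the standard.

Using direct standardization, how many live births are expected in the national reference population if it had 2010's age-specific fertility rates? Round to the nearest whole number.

Expected live births = Σ (standard pop × age-specific rate ÷ 1,000)
= 32,900×8.3/1,000 + 39,700×94.3/1,000 + 21,400×274.8/1,000 + 27,000×165.1/1,000 + 12,500×127.4/1,000 + 18,900×11.4/1,000
= 273.07 + 3743.71 + 5880.72 + 4457.70 + 1592.50 + 215.46 = 16163.16.

16163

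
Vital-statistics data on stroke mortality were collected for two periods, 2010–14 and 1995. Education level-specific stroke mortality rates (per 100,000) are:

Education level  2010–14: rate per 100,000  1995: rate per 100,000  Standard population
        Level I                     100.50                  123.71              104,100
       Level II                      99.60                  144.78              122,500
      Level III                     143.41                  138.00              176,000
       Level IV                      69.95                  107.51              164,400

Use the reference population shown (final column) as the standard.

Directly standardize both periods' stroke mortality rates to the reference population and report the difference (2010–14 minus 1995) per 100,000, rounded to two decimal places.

Standard total = 567,000; weights = 0.1836, 0.2160, 0.3104, 0.2899.
2010–14: 0.1836×100.50 + 0.2160×99.60 + 0.3104×143.41 + 0.2899×69.95 = 104.7672 per 100,000.
1995: 0.1836×123.71 + 0.2160×144.78 + 0.3104×138.00 + 0.2899×107.51 = 128.0007 per 100,000.
Difference = 104.7672 − 128.0007 = -23.2335.

-23.23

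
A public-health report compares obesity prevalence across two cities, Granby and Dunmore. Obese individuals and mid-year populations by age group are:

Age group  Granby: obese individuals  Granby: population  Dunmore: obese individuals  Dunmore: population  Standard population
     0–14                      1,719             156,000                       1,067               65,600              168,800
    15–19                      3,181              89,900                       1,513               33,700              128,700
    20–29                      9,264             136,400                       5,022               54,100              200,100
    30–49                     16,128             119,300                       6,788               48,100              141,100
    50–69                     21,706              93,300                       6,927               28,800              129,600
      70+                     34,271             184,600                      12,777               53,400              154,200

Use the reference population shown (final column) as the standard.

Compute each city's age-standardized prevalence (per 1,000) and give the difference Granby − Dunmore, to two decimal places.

-18.67

Age-specific rates per 1,000 for Granby: 11.019, 35.384, 67.918, 135.189, 232.647, 185.650.
For Dunmore: 16.265, 44.896, 92.828, 141.123, 240.521, 239.270.
Standard total = 922,500; weights = 0.1830, 0.1395, 0.2169, 0.1530, 0.1405, 0.1672.
Granby: 0.1830×11.019 + 0.1395×35.384 + 0.2169×67.918 + 0.1530×135.189 + 0.1405×232.647 + 0.1672×185.650 = 106.0789 per 1,000.
Dunmore: 0.1830×16.265 + 0.1395×44.896 + 0.2169×92.828 + 0.1530×141.123 + 0.1405×240.521 + 0.1672×239.270 = 124.7457 per 1,000.
Difference = 106.0789 − 124.7457 = -18.6668.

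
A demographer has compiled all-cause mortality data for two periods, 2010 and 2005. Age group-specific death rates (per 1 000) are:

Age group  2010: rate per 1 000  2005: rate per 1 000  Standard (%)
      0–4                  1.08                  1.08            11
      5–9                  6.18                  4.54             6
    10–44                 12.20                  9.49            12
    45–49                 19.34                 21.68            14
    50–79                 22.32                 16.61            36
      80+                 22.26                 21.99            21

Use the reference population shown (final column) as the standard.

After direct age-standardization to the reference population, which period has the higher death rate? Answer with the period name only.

2010

Standard weights: 0.11, 0.06, 0.12, 0.14, 0.36, 0.21.
2010: 0.1100×1.08 + 0.0600×6.18 + 0.1200×12.20 + 0.1400×19.34 + 0.3600×22.32 + 0.2100×22.26 = 17.3710 per 1 000.
2005: 0.1100×1.08 + 0.0600×4.54 + 0.1200×9.49 + 0.1400×21.68 + 0.3600×16.61 + 0.2100×21.99 = 15.1627 per 1 000.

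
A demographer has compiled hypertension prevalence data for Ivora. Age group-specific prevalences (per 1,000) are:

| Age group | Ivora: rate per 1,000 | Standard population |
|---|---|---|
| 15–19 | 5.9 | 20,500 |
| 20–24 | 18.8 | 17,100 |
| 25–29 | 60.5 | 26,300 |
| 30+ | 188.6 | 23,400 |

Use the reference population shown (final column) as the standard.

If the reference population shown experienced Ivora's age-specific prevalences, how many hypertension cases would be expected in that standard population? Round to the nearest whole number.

6447

Expected hypertension cases = Σ (standard pop × age-specific rate ÷ 1,000)
= 20,500×5.9/1,000 + 17,100×18.8/1,000 + 26,300×60.5/1,000 + 23,400×188.6/1,000
= 120.95 + 321.48 + 1591.15 + 4413.24 = 6446.82.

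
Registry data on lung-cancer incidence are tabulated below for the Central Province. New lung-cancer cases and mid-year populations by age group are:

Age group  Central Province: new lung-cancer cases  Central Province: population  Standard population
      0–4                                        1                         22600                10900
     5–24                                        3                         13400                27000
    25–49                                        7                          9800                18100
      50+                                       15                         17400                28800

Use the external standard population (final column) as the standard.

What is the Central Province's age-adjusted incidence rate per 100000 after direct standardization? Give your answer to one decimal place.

Age-specific rates per 100000 for the Central Province: 4.42, 22.39, 71.43, 86.21.
Standard total = 84800; weights = 0.1285, 0.3184, 0.2134, 0.3396.
Standardized rate: 0.1285×4.42 + 0.3184×22.39 + 0.2134×71.43 + 0.3396×86.21 = 52.2208 per 100000.

52.2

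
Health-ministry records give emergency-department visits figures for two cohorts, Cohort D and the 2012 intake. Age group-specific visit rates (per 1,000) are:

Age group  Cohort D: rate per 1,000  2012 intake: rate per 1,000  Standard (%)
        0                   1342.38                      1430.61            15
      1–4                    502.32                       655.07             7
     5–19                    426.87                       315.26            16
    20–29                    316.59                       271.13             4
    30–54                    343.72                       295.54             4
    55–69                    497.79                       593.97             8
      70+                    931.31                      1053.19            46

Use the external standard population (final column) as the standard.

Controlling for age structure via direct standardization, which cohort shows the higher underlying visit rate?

2012 intake

Standard weights: 0.15, 0.07, 0.16, 0.04, 0.04, 0.08, 0.46.
Cohort D: 0.1500×1342.38 + 0.0700×502.32 + 0.1600×426.87 + 0.0400×316.59 + 0.0400×343.72 + 0.0800×497.79 + 0.4600×931.31 = 799.4568 per 1,000.
The 2012 intake: 0.1500×1430.61 + 0.0700×655.07 + 0.1600×315.26 + 0.0400×271.13 + 0.0400×295.54 + 0.0800×593.97 + 0.4600×1053.19 = 865.5398 per 1,000.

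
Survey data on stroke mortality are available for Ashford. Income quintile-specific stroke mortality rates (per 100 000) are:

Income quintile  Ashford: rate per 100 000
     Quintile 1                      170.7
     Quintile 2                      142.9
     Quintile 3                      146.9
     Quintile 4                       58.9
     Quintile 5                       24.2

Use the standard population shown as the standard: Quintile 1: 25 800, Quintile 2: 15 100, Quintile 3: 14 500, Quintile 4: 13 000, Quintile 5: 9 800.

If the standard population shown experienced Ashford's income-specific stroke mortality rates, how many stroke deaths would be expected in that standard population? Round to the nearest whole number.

97

Expected stroke deaths = Σ (standard pop × income-specific rate ÷ 100 000)
= 25 800×170.7/100 000 + 15 100×142.9/100 000 + 14 500×146.9/100 000 + 13 000×58.9/100 000 + 9 800×24.2/100 000
= 44.04 + 21.58 + 21.30 + 7.66 + 2.37 = 96.95.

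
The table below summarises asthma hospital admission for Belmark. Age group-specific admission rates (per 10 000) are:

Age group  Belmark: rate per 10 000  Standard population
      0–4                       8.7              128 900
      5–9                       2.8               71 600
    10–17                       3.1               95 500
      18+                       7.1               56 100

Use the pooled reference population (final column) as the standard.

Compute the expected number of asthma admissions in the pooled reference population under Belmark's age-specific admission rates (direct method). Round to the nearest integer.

Expected asthma admissions = Σ (standard pop × age-specific rate ÷ 10 000)
= 128 900×8.7/10 000 + 71 600×2.8/10 000 + 95 500×3.1/10 000 + 56 100×7.1/10 000
= 112.14 + 20.05 + 29.61 + 39.83 = 201.63.

202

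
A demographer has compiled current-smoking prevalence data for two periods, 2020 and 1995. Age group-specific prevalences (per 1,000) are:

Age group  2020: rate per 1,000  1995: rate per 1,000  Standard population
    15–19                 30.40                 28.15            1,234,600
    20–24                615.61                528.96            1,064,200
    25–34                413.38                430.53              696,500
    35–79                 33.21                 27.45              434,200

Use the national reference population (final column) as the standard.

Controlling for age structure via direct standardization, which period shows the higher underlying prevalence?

2020

Standard total = 3,429,500; weights = 0.3600, 0.3103, 0.2031, 0.1266.
2020: 0.3600×30.40 + 0.3103×615.61 + 0.2031×413.38 + 0.1266×33.21 = 290.1306 per 1,000.
1995: 0.3600×28.15 + 0.3103×528.96 + 0.2031×430.53 + 0.1266×27.45 = 265.1862 per 1,000.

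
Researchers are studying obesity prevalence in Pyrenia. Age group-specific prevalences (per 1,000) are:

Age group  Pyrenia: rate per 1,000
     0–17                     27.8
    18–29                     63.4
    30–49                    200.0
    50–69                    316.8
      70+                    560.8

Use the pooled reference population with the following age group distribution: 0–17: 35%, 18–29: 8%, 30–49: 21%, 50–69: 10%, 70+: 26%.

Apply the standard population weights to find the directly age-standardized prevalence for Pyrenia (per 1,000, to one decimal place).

Standard weights: 0.35, 0.08, 0.21, 0.10, 0.26.
Standardized rate: 0.3500×27.8 + 0.0800×63.4 + 0.2100×200.0 + 0.1000×316.8 + 0.2600×560.8 = 234.2900 per 1,000.

234.3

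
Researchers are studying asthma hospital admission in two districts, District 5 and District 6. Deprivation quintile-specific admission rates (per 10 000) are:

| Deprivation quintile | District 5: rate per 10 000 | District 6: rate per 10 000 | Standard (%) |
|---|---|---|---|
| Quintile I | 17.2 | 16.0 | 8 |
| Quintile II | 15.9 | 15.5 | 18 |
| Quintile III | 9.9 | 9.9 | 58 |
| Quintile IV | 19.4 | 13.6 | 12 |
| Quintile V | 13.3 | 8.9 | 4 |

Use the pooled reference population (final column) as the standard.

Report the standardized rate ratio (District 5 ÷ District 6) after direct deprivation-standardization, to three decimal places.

Standard weights: 0.08, 0.18, 0.58, 0.12, 0.04.
District 5: 0.0800×17.2 + 0.1800×15.9 + 0.5800×9.9 + 0.1200×19.4 + 0.0400×13.3 = 12.8400 per 10 000.
District 6: 0.0800×16.0 + 0.1800×15.5 + 0.5800×9.9 + 0.1200×13.6 + 0.0400×8.9 = 11.8000 per 10 000.
Ratio = 12.8400 ÷ 11.8000 = 1.08814.

1.088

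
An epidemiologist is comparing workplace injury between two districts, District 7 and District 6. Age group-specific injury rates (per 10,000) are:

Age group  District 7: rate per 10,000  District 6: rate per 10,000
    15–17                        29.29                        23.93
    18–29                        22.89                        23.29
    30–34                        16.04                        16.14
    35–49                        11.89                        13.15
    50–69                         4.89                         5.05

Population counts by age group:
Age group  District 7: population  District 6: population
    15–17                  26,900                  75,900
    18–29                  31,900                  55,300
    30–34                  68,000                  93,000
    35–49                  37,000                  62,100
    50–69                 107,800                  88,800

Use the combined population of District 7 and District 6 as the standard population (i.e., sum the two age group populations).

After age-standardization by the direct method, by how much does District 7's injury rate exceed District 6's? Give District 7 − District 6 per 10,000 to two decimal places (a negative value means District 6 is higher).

Combined standard total = 646,700; weights = 0.1590, 0.1348, 0.2490, 0.1532, 0.3040.
District 7: 0.1590×29.29 + 0.1348×22.89 + 0.2490×16.04 + 0.1532×11.89 + 0.3040×4.89 = 15.0443 per 10,000.
District 6: 0.1590×23.93 + 0.1348×23.29 + 0.2490×16.14 + 0.1532×13.15 + 0.3040×5.05 = 14.5128 per 10,000.
Difference = 15.0443 − 14.5128 = 0.5315.

0.53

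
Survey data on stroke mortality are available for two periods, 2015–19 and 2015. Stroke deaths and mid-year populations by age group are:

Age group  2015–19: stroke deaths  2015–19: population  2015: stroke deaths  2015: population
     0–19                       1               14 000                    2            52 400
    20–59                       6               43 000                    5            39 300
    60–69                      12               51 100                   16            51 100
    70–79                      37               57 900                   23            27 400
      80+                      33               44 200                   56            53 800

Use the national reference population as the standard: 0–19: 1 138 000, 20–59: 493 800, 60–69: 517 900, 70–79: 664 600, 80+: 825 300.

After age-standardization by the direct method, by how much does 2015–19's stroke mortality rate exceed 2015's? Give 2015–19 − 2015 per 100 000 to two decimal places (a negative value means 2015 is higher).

-10.24

Age-specific rates per 100 000 for 2015–19: 7.14, 13.95, 23.48, 63.90, 74.66.
For 2015: 3.82, 12.72, 31.31, 83.94, 104.09.
Standard total = 3 639 600; weights = 0.3127, 0.1357, 0.1423, 0.1826, 0.2268.
2015–19: 0.3127×7.14 + 0.1357×13.95 + 0.1423×23.48 + 0.1826×63.90 + 0.2268×74.66 = 36.0667 per 100 000.
2015: 0.3127×3.82 + 0.1357×12.72 + 0.1423×31.31 + 0.1826×83.94 + 0.2268×104.09 = 46.3058 per 100 000.
Difference = 36.0667 − 46.3058 = -10.2390.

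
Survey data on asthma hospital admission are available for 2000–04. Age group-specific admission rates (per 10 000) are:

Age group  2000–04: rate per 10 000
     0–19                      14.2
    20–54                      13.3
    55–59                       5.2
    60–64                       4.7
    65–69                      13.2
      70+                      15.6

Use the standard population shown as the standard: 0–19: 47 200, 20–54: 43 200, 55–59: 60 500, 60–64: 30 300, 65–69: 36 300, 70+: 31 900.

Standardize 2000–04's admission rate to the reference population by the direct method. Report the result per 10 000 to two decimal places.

Standard total = 249 400; weights = 0.1893, 0.1732, 0.2426, 0.1215, 0.1455, 0.1279.
Standardized rate: 0.1893×14.2 + 0.1732×13.3 + 0.2426×5.2 + 0.1215×4.7 + 0.1455×13.2 + 0.1279×15.6 = 10.7402 per 10 000.

10.74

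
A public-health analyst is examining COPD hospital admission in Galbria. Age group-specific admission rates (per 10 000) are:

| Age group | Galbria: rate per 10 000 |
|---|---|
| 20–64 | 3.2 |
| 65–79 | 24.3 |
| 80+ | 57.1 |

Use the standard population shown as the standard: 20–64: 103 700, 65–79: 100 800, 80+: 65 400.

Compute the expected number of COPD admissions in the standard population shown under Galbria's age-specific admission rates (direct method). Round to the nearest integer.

Expected COPD admissions = Σ (standard pop × age-specific rate ÷ 10 000)
= 103 700×3.2/10 000 + 100 800×24.3/10 000 + 65 400×57.1/10 000
= 33.18 + 244.94 + 373.43 = 651.56.

652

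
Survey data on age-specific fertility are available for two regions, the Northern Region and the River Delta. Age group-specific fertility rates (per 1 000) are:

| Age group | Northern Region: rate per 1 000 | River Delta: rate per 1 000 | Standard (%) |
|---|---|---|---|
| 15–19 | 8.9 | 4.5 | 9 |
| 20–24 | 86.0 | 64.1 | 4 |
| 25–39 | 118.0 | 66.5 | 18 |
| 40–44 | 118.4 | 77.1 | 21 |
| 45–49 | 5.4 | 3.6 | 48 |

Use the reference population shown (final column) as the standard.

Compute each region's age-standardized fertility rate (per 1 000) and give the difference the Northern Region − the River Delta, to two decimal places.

Standard weights: 0.09, 0.04, 0.18, 0.21, 0.48.
The Northern Region: 0.0900×8.9 + 0.0400×86.0 + 0.1800×118.0 + 0.2100×118.4 + 0.4800×5.4 = 52.9370 per 1 000.
The River Delta: 0.0900×4.5 + 0.0400×64.1 + 0.1800×66.5 + 0.2100×77.1 + 0.4800×3.6 = 32.8580 per 1 000.
Difference = 52.9370 − 32.8580 = 20.0790.

20.08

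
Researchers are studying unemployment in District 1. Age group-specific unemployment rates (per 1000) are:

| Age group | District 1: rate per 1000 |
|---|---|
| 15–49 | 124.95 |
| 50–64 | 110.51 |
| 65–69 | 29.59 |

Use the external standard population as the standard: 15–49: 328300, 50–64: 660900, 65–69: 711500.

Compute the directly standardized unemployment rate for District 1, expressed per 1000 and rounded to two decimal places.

79.44

Standard total = 1700700; weights = 0.1930, 0.3886, 0.4184.
Standardized rate: 0.1930×124.95 + 0.3886×110.51 + 0.4184×29.59 = 79.4440 per 1000.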